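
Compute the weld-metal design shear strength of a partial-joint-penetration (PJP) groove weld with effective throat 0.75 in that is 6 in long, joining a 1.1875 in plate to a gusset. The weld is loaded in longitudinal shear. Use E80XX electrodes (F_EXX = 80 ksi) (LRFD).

φR_n ≈ 162 kips

Effective throat (given) t_e = 0.75 in.
A_we = 0.75 × 6 = 4.5 in².
F_nw = 0.6 F_EXX = 48 ksi.
φR_n = 0.75 × 48 × 4.5 = 162 kips.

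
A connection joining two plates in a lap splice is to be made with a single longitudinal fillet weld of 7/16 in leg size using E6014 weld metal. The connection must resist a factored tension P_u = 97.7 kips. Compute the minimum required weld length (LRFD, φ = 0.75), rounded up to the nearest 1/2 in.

L = 12 in

E60XX → F_EXX = 60 ksi.
Throat t_e = 0.707 × 0.4375 = 0.3093 in.
φr_n = 0.75 × 0.6 × 60 × 0.3093 = 8.351 kips/in.
L_req = P_u / φr_n = 97.7 / 8.351 = 11.7 in total.
Round up → use L = 12 in.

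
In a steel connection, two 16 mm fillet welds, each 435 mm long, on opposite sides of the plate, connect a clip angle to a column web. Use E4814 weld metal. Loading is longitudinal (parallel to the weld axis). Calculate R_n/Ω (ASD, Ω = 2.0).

E48XX → F_EXX = 480 MPa.
Effective throat t_e = 0.707 × 16 = 11.31 mm.
Total length L = 870 mm; A_we = 11.31 × 870 = 9841 mm².
F_nw = 0.6 F_EXX = 0.6 × 480 = 288 MPa.
R_n = 288 × 9841 × 10⁻³ = 2834 kN; R_n/Ω = 2834/2.0 = 1417 kN.

R_n/Ω ≈ 1420 kN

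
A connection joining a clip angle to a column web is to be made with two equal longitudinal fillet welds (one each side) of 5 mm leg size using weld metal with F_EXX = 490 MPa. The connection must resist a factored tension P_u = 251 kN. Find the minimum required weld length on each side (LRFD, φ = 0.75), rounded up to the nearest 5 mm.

Throat t_e = 0.707 × 5 = 3.535 mm.
φr_n = 0.75 × 0.6 × 490 × 3.535 × 10⁻³ = 0.7795 kN/mm.
L_req = P_u / φr_n = 251 / 0.7795 = 322 mm total.
Per side: 322 / 2 = 161 mm.
Round up → use L = 165 mm on each side.

L = 165 mm on each side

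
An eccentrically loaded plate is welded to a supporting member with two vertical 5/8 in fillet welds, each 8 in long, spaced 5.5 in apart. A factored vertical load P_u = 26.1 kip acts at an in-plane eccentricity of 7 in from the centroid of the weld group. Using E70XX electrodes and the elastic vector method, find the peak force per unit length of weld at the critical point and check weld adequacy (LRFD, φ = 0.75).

f_max ≈ 5.39 kip/in; adequate

E70XX → F_EXX = 70 ksi.
Total weld length L_w = 16 in. Treat welds as unit-width lines.
Polar moment about centroid: J = 2[d³/12 + d(b/2)²] = 2[8³/12 + 8×2.75²] = 206.3 in³.
Direct shear f_v = P/L_w = 26.1 / 16 = 1.631 kip/in (vertical).
Torsion M = P·e = 26.1 × 7 = 182.7 kip·in.
Critical point at (x, y) = (2.75, 4) from centroid. f_tx = M·y/J = 3.542 kip/in; f_ty = M·x/J = 2.435 kip/in.
Resultant f_max = √[f_tx² + (f_v + f_ty)²] = √[3.542² + (1.631 + 2.435)²] = 5.393 kip/in.
Capacity per unit length: φr_n = 0.75 × 0.6 × 70 × (0.707 × 0.625) = 13.92 kip/in.
5.393 ≤ 13.92 → adequate.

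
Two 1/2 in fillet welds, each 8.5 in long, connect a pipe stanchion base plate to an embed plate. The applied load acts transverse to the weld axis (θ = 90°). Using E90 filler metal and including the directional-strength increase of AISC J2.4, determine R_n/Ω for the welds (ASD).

E90XX → F_EXX = 90 ksi.
t_e = 0.707 × 0.5 = 0.3535 in; A_we = 0.3535 × 17 = 6.01 in².
Directional factor: 1.0 + 0.5 sin^1.5(90°) = 1.5.
F_nw = 0.6 × 90 × 1.5 = 81 ksi.
R_n/Ω = (81 × 6.01) / 2.0 = 243.4 kip.

R_n/Ω ≈ 243 kip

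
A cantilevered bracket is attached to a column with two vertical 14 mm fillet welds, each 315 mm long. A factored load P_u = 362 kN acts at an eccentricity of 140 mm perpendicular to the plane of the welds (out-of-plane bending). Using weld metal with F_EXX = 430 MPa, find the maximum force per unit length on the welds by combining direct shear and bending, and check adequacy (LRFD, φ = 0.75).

L_w = 2 × 315 = 630 mm; section modulus (unit throat) S = 2 × L²/6 = 33080 mm².
Direct shear f_v = P/L_w = 362×10³/630 = 574.6 N/mm.
Moment M = P × e = 362×10³ × 140 = 50680000 N·mm; bending f_b = M/S = 1532 N/mm.
f_max = √(f_v² + f_b²) = √(574.6² + 1532²) = 1636 N/mm.
φr_n = 0.75 × 0.6 × 430 × (0.707 × 14) = 1915 N/mm → adequate.

f_max ≈ 1640 N/mm; adequate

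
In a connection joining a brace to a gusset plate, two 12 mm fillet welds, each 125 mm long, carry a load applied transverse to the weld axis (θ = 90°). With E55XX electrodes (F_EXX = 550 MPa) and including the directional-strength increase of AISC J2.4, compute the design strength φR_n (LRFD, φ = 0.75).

t_e = 0.707 × 12 = 8.484 mm; A_we = 8.484 × 250 = 2121 mm².
Directional factor: 1.0 + 0.5 sin^1.5(90°) = 1.5.
F_nw = 0.6 × 550 × 1.5 = 495 MPa.
φR_n = 0.75 × 495 × 2121 × 10⁻³ = 787.4 kN.

φR_n ≈ 787 kN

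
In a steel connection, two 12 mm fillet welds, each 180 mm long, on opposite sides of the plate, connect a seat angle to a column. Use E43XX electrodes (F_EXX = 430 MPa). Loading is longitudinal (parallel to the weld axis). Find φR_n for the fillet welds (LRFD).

φR_n ≈ 591 kN

Effective throat t_e = 0.707 × 12 = 8.484 mm.
Total length L = 360 mm; A_we = 8.484 × 360 = 3054 mm².
F_nw = 0.6 F_EXX = 0.6 × 430 = 258 MPa.
φR_n = 0.75 × 258 × 3054 × 10⁻³ = 591 kN.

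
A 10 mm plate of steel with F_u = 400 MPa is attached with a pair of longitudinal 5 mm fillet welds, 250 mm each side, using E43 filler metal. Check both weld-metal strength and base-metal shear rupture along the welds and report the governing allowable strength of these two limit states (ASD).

E43XX → F_EXX = 430 MPa.
t_e = 0.707 × 5 = 3.535 mm; L = 500 mm.
Weld metal: R_n/Ω = (1/2.0) × 0.6 × 430 × 3.535 × 500 × 10⁻³ = 228 kN.
Base metal (shear rupture): R_n/Ω = (1/2.0) × 0.6 × 400 × 10 × 500 × 10⁻³ = 600 kN.
Governing: weld metal.

R_n/Ω ≈ 228 kN (weld metal governs)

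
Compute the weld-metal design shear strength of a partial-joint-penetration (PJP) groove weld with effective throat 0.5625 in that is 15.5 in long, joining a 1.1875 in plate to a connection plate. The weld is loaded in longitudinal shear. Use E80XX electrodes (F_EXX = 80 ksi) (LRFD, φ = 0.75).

Effective throat (given) t_e = 0.5625 in.
A_we = 0.5625 × 15.5 = 8.719 in².
F_nw = 0.6 F_EXX = 48 ksi.
φR_n = 0.75 × 48 × 8.719 = 313.9 kips.

φR_n ≈ 314 kips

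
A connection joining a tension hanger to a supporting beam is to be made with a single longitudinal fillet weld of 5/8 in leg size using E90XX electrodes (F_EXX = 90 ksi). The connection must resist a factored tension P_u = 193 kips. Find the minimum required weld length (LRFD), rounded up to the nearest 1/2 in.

L = 11 in

Throat t_e = 0.707 × 0.625 = 0.4419 in.
φr_n = 0.75 × 0.6 × 90 × 0.4419 = 17.9 kips/in.
L_req = P_u / φr_n = 193 / 17.9 = 10.78 in total.
Round up → use L = 11 in.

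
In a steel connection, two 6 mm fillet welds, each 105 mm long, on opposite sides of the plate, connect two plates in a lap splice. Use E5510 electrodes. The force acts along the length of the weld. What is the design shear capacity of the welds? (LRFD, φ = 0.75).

E55XX → F_EXX = 550 MPa.
Effective throat t_e = 0.707 × 6 = 4.242 mm.
Total length L = 210 mm; A_we = 4.242 × 210 = 890.8 mm².
F_nw = 0.6 F_EXX = 0.6 × 550 = 330 MPa.
φR_n = 0.75 × 330 × 890.8 × 10⁻³ = 220.5 kN.

φR_n ≈ 220 kN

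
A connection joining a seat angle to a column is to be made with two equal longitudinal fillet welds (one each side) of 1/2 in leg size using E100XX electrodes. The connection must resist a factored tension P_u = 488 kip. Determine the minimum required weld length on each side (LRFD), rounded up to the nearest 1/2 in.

L = 15.5 in on each side

E100XX → F_EXX = 100 ksi.
Throat t_e = 0.707 × 0.5 = 0.3535 in.
φr_n = 0.75 × 0.6 × 100 × 0.3535 = 15.91 kip/in.
L_req = P_u / φr_n = 488 / 15.91 = 30.68 in total.
Per side: 30.68 / 2 = 15.34 in.
Round up → use L = 15.5 in on each side.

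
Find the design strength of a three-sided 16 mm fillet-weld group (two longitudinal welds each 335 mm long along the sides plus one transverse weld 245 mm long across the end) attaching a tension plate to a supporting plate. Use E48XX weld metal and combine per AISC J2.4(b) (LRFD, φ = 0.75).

E48XX → F_EXX = 480 MPa.
t_e = 0.707 × 16 = 11.31 mm.
R_nwl = 0.6 × 480 × 11.31 × 670 × 10⁻³ = 2183 kN (longitudinal, 2 welds).
R_nwt = 0.6 × 480 × 11.31 × 245 × 10⁻³ = 798.2 kN (transverse, base value).
(i) R_nwl + R_nwt = 2981 kN; (ii) 0.85 R_nwl + 1.5 R_nwt = 3053 kN.
R_n = max = 3053 kN [governs: (ii)]; φR_n = 2289 kN.

φR_n ≈ 2290 kN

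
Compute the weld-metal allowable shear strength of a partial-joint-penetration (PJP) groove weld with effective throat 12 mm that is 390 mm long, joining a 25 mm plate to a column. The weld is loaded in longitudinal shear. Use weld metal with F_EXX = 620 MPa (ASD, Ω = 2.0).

R_n/Ω ≈ 870 kN

Effective throat (given) t_e = 12 mm.
A_we = 12 × 390 = 4680 mm².
F_nw = 0.6 F_EXX = 372 MPa.
R_n/Ω = (372 × 4680) / 2.0 × 10⁻³ = 870.5 kN.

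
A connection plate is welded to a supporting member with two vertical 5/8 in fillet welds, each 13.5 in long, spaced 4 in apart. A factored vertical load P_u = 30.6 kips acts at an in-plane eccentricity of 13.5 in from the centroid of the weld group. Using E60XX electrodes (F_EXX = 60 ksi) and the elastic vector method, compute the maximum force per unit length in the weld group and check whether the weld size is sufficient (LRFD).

f_max ≈ 6.03 kip/in; adequate

Total weld length L_w = 27 in. Treat welds as unit-width lines.
Polar moment about centroid: J = 2[d³/12 + d(b/2)²] = 2[13.5³/12 + 13.5×2²] = 518.1 in³.
Direct shear f_v = P/L_w = 30.6 / 27 = 1.133 kip/in (vertical).
Torsion M = P·e = 30.6 × 13.5 = 413.1 kip·in.
Critical point at (x, y) = (2, 6.75) from centroid. f_tx = M·y/J = 5.382 kip/in; f_ty = M·x/J = 1.595 kip/in.
Resultant f_max = √[f_tx² + (f_v + f_ty)²] = √[5.382² + (1.133 + 1.595)²] = 6.034 kip/in.
Capacity per unit length: φr_n = 0.75 × 0.6 × 60 × (0.707 × 0.625) = 11.93 kip/in.
6.034 ≤ 11.93 → adequate.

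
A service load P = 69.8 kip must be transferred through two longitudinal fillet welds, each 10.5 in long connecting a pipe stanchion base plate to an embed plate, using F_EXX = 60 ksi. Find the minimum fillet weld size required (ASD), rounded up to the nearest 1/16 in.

Total weld length L = 21 in.
Required throat t_e = P × Ω / (0.6 F_EXX × L) = 69.8 × 2.0 / (0.6 × 60 × 21) = 0.1847 in.
Required leg w = t_e / 0.707 = 0.2612 in → use 5/16 in.

w = 5/16 in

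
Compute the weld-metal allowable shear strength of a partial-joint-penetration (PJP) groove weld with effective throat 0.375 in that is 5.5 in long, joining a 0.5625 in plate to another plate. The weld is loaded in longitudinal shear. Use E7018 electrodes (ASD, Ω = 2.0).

E70XX → F_EXX = 70 ksi.
Effective throat (given) t_e = 0.375 in.
A_we = 0.375 × 5.5 = 2.062 in².
F_nw = 0.6 F_EXX = 42 ksi.
R_n/Ω = (42 × 2.062) / 2.0 = 43.31 kip.

R_n/Ω ≈ 43.3 kip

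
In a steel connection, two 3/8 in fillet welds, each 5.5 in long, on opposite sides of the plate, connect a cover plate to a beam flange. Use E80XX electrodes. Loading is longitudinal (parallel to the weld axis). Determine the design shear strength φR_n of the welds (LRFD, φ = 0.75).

φR_n ≈ 105 kips

E80XX → F_EXX = 80 ksi.
Effective throat t_e = 0.707 × 0.375 = 0.2651 in.
Total length L = 11 in; A_we = 0.2651 × 11 = 2.916 in².
F_nw = 0.6 F_EXX = 0.6 × 80 = 48 ksi.
φR_n = 0.75 × 48 × 2.916 = 105 kips.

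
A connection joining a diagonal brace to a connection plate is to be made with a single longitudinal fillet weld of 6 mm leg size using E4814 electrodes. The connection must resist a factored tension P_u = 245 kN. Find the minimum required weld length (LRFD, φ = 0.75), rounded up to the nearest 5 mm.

L = 270 mm

E48XX → F_EXX = 480 MPa.
Throat t_e = 0.707 × 6 = 4.242 mm.
φr_n = 0.75 × 0.6 × 480 × 4.242 × 10⁻³ = 0.9163 kN/mm.
L_req = P_u / φr_n = 245 / 0.9163 = 267.4 mm total.
Round up → use L = 270 mm.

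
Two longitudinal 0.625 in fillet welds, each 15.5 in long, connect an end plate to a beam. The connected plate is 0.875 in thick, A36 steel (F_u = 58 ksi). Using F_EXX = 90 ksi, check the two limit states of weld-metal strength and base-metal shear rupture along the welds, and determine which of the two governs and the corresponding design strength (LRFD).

t_e = 0.707 × 0.625 = 0.4419 in; L = 31 in.
Weld metal: φR_n = 0.75 × 0.6 × 90 × 0.4419 × 31 = 554.8 kips.
Base metal (shear rupture): φR_n = 0.75 × 0.6 × 58 × 0.875 × 31 = 708 kips.
Governing: weld metal.

φR_n ≈ 555 kips (weld metal governs)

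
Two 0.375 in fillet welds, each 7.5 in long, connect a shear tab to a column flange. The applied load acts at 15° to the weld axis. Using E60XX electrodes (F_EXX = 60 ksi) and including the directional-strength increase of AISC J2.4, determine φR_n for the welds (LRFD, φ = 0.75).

φR_n ≈ 114 kip

t_e = 0.707 × 0.375 = 0.2651 in; A_we = 0.2651 × 15 = 3.977 in².
Directional factor: 1.0 + 0.5 sin^1.5(15°) = 1.066.
F_nw = 0.6 × 60 × 1.066 = 38.37 ksi.
φR_n = 0.75 × 38.37 × 3.977 = 114.4 kip.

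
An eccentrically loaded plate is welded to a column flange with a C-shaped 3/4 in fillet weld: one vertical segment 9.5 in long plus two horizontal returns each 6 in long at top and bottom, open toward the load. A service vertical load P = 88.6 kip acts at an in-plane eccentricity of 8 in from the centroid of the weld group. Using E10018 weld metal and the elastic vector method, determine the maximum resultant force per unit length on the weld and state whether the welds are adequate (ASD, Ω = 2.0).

E100XX → F_EXX = 100 ksi.
Total weld length L_w = 21.5 in. Treat welds as unit-width lines.
Centroid: x̄ = 2×6×3 / 21.5 = 1.674 in from the vertical weld.
Polar moment about centroid: J = I_x + I_y = [9.5³/12 + 2×6×4.75²] + [9.5×1.674² + 2(6³/12 + 6×1.326²)] = 425.9 in³.
Direct shear f_v = P/L_w = 88.6 / 21.5 = 4.121 kip/in (vertical).
Torsion M = P·e = 88.6 × 8 = 708.8 kip·in.
Critical point at (x, y) = (4.326, 4.75) from centroid. f_tx = M·y/J = 7.905 kip/in; f_ty = M·x/J = 7.198 kip/in.
Resultant f_max = √[f_tx² + (f_v + f_ty)²] = √[7.905² + (4.121 + 7.198)²] = 13.81 kip/in.
Capacity per unit length: r_n/Ω = (1/2.0) × 0.6 × 100 × (0.707 × 0.75) = 15.91 kip/in.
13.81 ≤ 15.91 → adequate.

f_max ≈ 13.8 kip/in; adequate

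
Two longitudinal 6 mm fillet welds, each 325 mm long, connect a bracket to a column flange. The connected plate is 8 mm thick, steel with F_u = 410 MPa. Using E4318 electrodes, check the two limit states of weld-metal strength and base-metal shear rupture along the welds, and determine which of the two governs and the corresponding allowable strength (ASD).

E43XX → F_EXX = 430 MPa.
t_e = 0.707 × 6 = 4.242 mm; L = 650 mm.
Weld metal: R_n/Ω = (1/2.0) × 0.6 × 430 × 4.242 × 650 × 10⁻³ = 355.7 kN.
Base metal (shear rupture): R_n/Ω = (1/2.0) × 0.6 × 410 × 8 × 650 × 10⁻³ = 639.6 kN.
Governing: weld metal.

R_n/Ω ≈ 356 kN (weld metal governs)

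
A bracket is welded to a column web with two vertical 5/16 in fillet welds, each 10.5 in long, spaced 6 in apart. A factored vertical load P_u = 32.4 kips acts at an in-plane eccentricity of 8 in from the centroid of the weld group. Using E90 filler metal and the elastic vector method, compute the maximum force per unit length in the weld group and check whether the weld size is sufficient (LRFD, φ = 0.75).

E90XX → F_EXX = 90 ksi.
Total weld length L_w = 21 in. Treat welds as unit-width lines.
Polar moment about centroid: J = 2[d³/12 + d(b/2)²] = 2[10.5³/12 + 10.5×3²] = 381.9 in³.
Direct shear f_v = P/L_w = 32.4 / 21 = 1.543 kip/in (vertical).
Torsion M = P·e = 32.4 × 8 = 259.2 kip·in.
Critical point at (x, y) = (3, 5.25) from centroid. f_tx = M·y/J = 3.563 kip/in; f_ty = M·x/J = 2.036 kip/in.
Resultant f_max = √[f_tx² + (f_v + f_ty)²] = √[3.563² + (1.543 + 2.036)²] = 5.05 kip/in.
Capacity per unit length: φr_n = 0.75 × 0.6 × 90 × (0.707 × 0.3125) = 8.948 kip/in.
5.05 ≤ 8.948 → adequate.

f_max ≈ 5.05 kip/in; adequate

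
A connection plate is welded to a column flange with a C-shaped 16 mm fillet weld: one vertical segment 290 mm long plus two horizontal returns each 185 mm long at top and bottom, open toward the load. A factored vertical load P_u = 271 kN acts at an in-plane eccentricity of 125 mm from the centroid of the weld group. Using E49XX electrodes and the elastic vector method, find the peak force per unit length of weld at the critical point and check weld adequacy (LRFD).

E49XX → F_EXX = 490 MPa.
Total weld length L_w = 660 mm. Treat welds as unit-width lines.
Centroid: x̄ = 2×185×92.5 / 660 = 51.86 mm from the vertical weld.
Polar moment about centroid: J = I_x + I_y = [290³/12 + 2×185×145²] + [290×51.86² + 2(185³/12 + 185×40.64²)] = 12260000 mm³.
Direct shear f_v = P/L_w = 271×10³ / 660 = 410.6 N/mm (vertical).
Torsion M = P·e = 271×10³ × 125 = 33875000 N·mm.
Critical point at (x, y) = (133.1, 145) from centroid. f_tx = M·y/J = 400.7 N/mm; f_ty = M·x/J = 367.9 N/mm.
Resultant f_max = √[f_tx² + (f_v + f_ty)²] = √[400.7² + (410.6 + 367.9)²] = 875.6 N/mm.
Capacity per unit length: φr_n = 0.75 × 0.6 × 490 × (0.707 × 16) = 2494 N/mm.
875.6 ≤ 2494 → adequate.

f_max ≈ 876 N/mm; adequate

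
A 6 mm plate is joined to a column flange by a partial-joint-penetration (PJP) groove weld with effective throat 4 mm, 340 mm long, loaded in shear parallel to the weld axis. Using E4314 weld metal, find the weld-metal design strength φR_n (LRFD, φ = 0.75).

φR_n ≈ 263 kN

E43XX → F_EXX = 430 MPa.
Effective throat (given) t_e = 4 mm.
A_we = 4 × 340 = 1360 mm².
F_nw = 0.6 F_EXX = 258 MPa.
φR_n = 0.75 × 258 × 1360 × 10⁻³ = 263.2 kN.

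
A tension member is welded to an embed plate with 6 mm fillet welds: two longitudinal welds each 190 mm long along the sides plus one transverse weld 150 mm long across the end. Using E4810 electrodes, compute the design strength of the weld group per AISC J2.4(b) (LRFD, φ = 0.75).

E48XX → F_EXX = 480 MPa.
t_e = 0.707 × 6 = 4.242 mm.
R_nwl = 0.6 × 480 × 4.242 × 380 × 10⁻³ = 464.2 kN (longitudinal, 2 welds).
R_nwt = 0.6 × 480 × 4.242 × 150 × 10⁻³ = 183.3 kN (transverse, base value).
(i) R_nwl + R_nwt = 647.5 kN; (ii) 0.85 R_nwl + 1.5 R_nwt = 669.5 kN.
R_n = max = 669.5 kN [governs: (ii)]; φR_n = 502.1 kN.

φR_n ≈ 502 kN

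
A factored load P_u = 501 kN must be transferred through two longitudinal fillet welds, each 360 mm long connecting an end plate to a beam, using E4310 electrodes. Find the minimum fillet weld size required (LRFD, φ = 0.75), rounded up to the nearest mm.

E43XX → F_EXX = 430 MPa.
Total weld length L = 720 mm.
Required throat t_e = P_u / (φ × 0.6 F_EXX × L) = 501 / (0.75 × 0.6 × 430 × 720 × 10⁻³) = 3.596 mm.
Required leg w = t_e / 0.707 = 5.086 mm → use 6 mm.

w = 6 mm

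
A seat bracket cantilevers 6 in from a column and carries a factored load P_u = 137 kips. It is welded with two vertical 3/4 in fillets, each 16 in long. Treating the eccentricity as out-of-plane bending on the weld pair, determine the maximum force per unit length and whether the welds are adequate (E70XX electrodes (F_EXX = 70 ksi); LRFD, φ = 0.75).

L_w = 2 × 16 = 32 in; section modulus (unit throat) S = 2 × L²/6 = 85.33 in².
Direct shear f_v = P/L_w = 137/32 = 4.281 kip/in.
Moment M = P × e = 137 × 6 = 822 kip·in; bending f_b = M/S = 9.633 kip/in.
f_max = √(f_v² + f_b²) = √(4.281² + 9.633²) = 10.54 kip/in.
φr_n = 0.75 × 0.6 × 70 × (0.707 × 0.75) = 16.7 kip/in → adequate.

f_max ≈ 10.5 kip/in; adequate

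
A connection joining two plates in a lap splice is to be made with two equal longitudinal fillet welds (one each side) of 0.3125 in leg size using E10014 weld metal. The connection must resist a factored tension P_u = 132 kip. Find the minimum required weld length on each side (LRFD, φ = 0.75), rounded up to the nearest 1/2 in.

L = 7 in on each side

E100XX → F_EXX = 100 ksi.
Throat t_e = 0.707 × 0.3125 = 0.2209 in.
φr_n = 0.75 × 0.6 × 100 × 0.2209 = 9.942 kip/in.
L_req = P_u / φr_n = 132 / 9.942 = 13.28 in total.
Per side: 13.28 / 2 = 6.638 in.
Round up → use L = 7 in on each side.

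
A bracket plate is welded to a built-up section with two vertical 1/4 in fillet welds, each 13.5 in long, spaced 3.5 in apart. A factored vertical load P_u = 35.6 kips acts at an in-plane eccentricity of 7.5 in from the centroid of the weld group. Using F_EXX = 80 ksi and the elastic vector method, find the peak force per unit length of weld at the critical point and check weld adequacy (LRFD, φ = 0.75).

f_max ≈ 4.3 kip/in; adequate

Total weld length L_w = 27 in. Treat welds as unit-width lines.
Polar moment about centroid: J = 2[d³/12 + d(b/2)²] = 2[13.5³/12 + 13.5×1.75²] = 492.8 in³.
Direct shear f_v = P/L_w = 35.6 / 27 = 1.319 kip/in (vertical).
Torsion M = P·e = 35.6 × 7.5 = 267 kip·in.
Critical point at (x, y) = (1.75, 6.75) from centroid. f_tx = M·y/J = 3.658 kip/in; f_ty = M·x/J = 0.9482 kip/in.
Resultant f_max = √[f_tx² + (f_v + f_ty)²] = √[3.658² + (1.319 + 0.9482)²] = 4.303 kip/in.
Capacity per unit length: φr_n = 0.75 × 0.6 × 80 × (0.707 × 0.25) = 6.363 kip/in.
4.303 ≤ 6.363 → adequate.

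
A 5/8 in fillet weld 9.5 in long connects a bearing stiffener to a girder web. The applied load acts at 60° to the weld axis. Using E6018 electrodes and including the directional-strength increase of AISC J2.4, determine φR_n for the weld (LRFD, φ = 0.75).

φR_n ≈ 159 kip

E60XX → F_EXX = 60 ksi.
t_e = 0.707 × 0.625 = 0.4419 in; A_we = 0.4419 × 9.5 = 4.198 in².
Directional factor: 1.0 + 0.5 sin^1.5(60°) = 1.403.
F_nw = 0.6 × 60 × 1.403 = 50.51 ksi.
φR_n = 0.75 × 50.51 × 4.198 = 159 kip.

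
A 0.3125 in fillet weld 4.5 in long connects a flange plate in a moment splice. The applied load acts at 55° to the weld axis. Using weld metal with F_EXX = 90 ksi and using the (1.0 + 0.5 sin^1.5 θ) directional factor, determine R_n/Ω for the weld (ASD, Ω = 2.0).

R_n/Ω ≈ 36.8 kip

t_e = 0.707 × 0.3125 = 0.2209 in; A_we = 0.2209 × 4.5 = 0.9942 in².
Directional factor: 1.0 + 0.5 sin^1.5(55°) = 1.371.
F_nw = 0.6 × 90 × 1.371 = 74.02 ksi.
R_n/Ω = (74.02 × 0.9942) / 2.0 = 36.79 kip.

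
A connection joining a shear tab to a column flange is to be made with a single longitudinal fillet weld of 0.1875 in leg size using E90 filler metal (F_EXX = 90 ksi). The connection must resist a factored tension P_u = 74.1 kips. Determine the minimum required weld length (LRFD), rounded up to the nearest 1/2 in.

L = 14 in

Throat t_e = 0.707 × 0.1875 = 0.1326 in.
φr_n = 0.75 × 0.6 × 90 × 0.1326 = 5.369 kips/in.
L_req = P_u / φr_n = 74.1 / 5.369 = 13.8 in total.
Round up → use L = 14 in.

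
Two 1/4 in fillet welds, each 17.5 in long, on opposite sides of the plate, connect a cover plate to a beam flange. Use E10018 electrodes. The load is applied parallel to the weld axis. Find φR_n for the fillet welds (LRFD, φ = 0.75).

φR_n ≈ 278 kips

E100XX → F_EXX = 100 ksi.
Effective throat t_e = 0.707 × 0.25 = 0.1767 in.
Total length L = 35 in; A_we = 0.1767 × 35 = 6.186 in².
F_nw = 0.6 F_EXX = 0.6 × 100 = 60 ksi.
φR_n = 0.75 × 60 × 6.186 = 278.4 kips.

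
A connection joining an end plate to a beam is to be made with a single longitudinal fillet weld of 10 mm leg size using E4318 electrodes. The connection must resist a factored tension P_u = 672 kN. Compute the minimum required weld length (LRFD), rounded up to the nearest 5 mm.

E43XX → F_EXX = 430 MPa.
Throat t_e = 0.707 × 10 = 7.07 mm.
φr_n = 0.75 × 0.6 × 430 × 7.07 × 10⁻³ = 1.368 kN/mm.
L_req = P_u / φr_n = 672 / 1.368 = 491.2 mm total.
Round up → use L = 495 mm.

L = 495 mm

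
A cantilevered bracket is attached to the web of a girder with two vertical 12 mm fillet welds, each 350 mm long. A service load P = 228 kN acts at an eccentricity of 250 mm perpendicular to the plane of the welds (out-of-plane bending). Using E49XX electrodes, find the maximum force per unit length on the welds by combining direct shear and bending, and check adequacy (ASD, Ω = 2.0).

E49XX → F_EXX = 490 MPa.
L_w = 2 × 350 = 700 mm; section modulus (unit throat) S = 2 × L²/6 = 40830 mm².
Direct shear f_v = P/L_w = 228×10³/700 = 325.7 N/mm.
Moment M = P × e = 228×10³ × 250 = 57000000 N·mm; bending f_b = M/S = 1396 N/mm.
f_max = √(f_v² + f_b²) = √(325.7² + 1396²) = 1433 N/mm.
r_n/Ω = (1/2.0) × 0.6 × 490 × (0.707 × 12) = 1247 N/mm → NOT adequate.

f_max ≈ 1430 N/mm; NOT adequate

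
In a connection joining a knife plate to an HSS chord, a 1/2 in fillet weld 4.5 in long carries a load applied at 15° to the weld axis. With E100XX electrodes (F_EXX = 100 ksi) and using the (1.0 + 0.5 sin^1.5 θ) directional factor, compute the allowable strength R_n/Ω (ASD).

R_n/Ω ≈ 50.9 kip

t_e = 0.707 × 0.5 = 0.3535 in; A_we = 0.3535 × 4.5 = 1.591 in².
Directional factor: 1.0 + 0.5 sin^1.5(15°) = 1.066.
F_nw = 0.6 × 100 × 1.066 = 63.95 ksi.
R_n/Ω = (63.95 × 1.591) / 2.0 = 50.86 kip.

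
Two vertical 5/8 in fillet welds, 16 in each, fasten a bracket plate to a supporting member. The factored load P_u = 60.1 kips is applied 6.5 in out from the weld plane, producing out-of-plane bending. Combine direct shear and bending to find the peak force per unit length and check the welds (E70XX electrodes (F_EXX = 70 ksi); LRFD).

L_w = 2 × 16 = 32 in; section modulus (unit throat) S = 2 × L²/6 = 85.33 in².
Direct shear f_v = P/L_w = 60.1/32 = 1.878 kip/in.
Moment M = P × e = 60.1 × 6.5 = 390.65 kip·in; bending f_b = M/S = 4.578 kip/in.
f_max = √(f_v² + f_b²) = √(1.878² + 4.578²) = 4.948 kip/in.
φr_n = 0.75 × 0.6 × 70 × (0.707 × 0.625) = 13.92 kip/in → adequate.

f_max ≈ 4.95 kip/in; adequate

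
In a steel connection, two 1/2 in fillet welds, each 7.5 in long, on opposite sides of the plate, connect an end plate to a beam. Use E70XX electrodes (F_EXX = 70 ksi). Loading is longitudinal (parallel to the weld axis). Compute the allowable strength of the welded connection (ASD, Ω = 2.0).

Effective throat t_e = 0.707 × 0.5 = 0.3535 in.
Total length L = 15 in; A_we = 0.3535 × 15 = 5.302 in².
F_nw = 0.6 F_EXX = 0.6 × 70 = 42 ksi.
R_n = 42 × 5.302 = 222.7 kip; R_n/Ω = 222.7/2.0 = 111.4 kip.

R_n/Ω ≈ 111 kip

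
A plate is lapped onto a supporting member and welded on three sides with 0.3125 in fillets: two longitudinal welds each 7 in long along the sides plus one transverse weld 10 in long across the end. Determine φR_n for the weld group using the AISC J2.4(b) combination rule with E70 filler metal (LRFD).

E70XX → F_EXX = 70 ksi.
t_e = 0.707 × 0.3125 = 0.2209 in.
R_nwl = 0.6 × 70 × 0.2209 × 14 = 129.9 kip (longitudinal, 2 welds).
R_nwt = 0.6 × 70 × 0.2209 × 10 = 92.79 kip (transverse, base value).
(i) R_nwl + R_nwt = 222.7 kip; (ii) 0.85 R_nwl + 1.5 R_nwt = 249.6 kip.
R_n = max = 249.6 kip [governs: (ii)]; φR_n = 187.2 kip.

φR_n ≈ 187 kip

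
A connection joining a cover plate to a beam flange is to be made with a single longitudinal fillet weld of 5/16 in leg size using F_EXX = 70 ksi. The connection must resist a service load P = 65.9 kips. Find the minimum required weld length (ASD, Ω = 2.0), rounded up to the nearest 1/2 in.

Throat t_e = 0.707 × 0.3125 = 0.2209 in.
r_n/Ω = (0.6 × 70 × 0.2209) / 2.0 = 4.64 kip/in.
L_req = P / (r_n/Ω) = 65.9 / 4.64 = 14.2 in total.
Round up → use L = 14.5 in.

L = 14.5 in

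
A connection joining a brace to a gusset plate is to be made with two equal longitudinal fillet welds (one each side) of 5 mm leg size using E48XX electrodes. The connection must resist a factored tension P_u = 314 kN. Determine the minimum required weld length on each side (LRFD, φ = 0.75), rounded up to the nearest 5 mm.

L = 210 mm on each side

E48XX → F_EXX = 480 MPa.
Throat t_e = 0.707 × 5 = 3.535 mm.
φr_n = 0.75 × 0.6 × 480 × 3.535 × 10⁻³ = 0.7636 kN/mm.
L_req = P_u / φr_n = 314 / 0.7636 = 411.2 mm total.
Per side: 411.2 / 2 = 205.6 mm.
Round up → use L = 210 mm on each side.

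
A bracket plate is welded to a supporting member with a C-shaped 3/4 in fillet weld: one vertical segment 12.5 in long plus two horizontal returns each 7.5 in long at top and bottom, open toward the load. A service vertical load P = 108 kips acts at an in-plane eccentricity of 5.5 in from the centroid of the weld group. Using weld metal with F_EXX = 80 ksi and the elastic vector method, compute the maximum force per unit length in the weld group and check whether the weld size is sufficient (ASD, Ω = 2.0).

f_max ≈ 8.5 kip/in; adequate

Total weld length L_w = 27.5 in. Treat welds as unit-width lines.
Centroid: x̄ = 2×7.5×3.75 / 27.5 = 2.045 in from the vertical weld.
Polar moment about centroid: J = I_x + I_y = [12.5³/12 + 2×7.5×6.25²] + [12.5×2.045² + 2(7.5³/12 + 7.5×1.705²)] = 914.9 in³.
Direct shear f_v = P/L_w = 108 / 27.5 = 3.927 kip/in (vertical).
Torsion M = P·e = 108 × 5.5 = 594 kip·in.
Critical point at (x, y) = (5.455, 6.25) from centroid. f_tx = M·y/J = 4.058 kip/in; f_ty = M·x/J = 3.541 kip/in.
Resultant f_max = √[f_tx² + (f_v + f_ty)²] = √[4.058² + (3.927 + 3.541)²] = 8.5 kip/in.
Capacity per unit length: r_n/Ω = (1/2.0) × 0.6 × 80 × (0.707 × 0.75) = 12.73 kip/in.
8.5 ≤ 12.73 → adequate.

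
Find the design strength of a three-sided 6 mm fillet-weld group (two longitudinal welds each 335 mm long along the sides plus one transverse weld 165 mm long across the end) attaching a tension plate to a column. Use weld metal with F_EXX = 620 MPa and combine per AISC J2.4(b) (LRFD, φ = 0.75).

φR_n ≈ 988 kN

t_e = 0.707 × 6 = 4.242 mm.
R_nwl = 0.6 × 620 × 4.242 × 670 × 10⁻³ = 1057 kN (longitudinal, 2 welds).
R_nwt = 0.6 × 620 × 4.242 × 165 × 10⁻³ = 260.4 kN (transverse, base value).
(i) R_nwl + R_nwt = 1318 kN; (ii) 0.85 R_nwl + 1.5 R_nwt = 1289 kN.
R_n = max = 1318 kN [governs: (i)]; φR_n = 988.2 kN.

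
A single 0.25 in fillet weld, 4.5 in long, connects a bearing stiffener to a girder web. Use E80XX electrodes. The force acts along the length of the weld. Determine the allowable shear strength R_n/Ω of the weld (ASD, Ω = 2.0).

R_n/Ω ≈ 19.1 kip

E80XX → F_EXX = 80 ksi.
Effective throat t_e = 0.707 × 0.25 = 0.1767 in.
Total length L = 4.5 in; A_we = 0.1767 × 4.5 = 0.7954 in².
F_nw = 0.6 F_EXX = 0.6 × 80 = 48 ksi.
R_n = 48 × 0.7954 = 38.18 kip; R_n/Ω = 38.18/2.0 = 19.09 kip.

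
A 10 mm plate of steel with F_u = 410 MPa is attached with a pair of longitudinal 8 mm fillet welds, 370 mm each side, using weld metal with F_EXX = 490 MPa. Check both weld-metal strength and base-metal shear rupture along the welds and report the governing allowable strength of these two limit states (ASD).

R_n/Ω ≈ 615 kN (weld metal governs)

t_e = 0.707 × 8 = 5.656 mm; L = 740 mm.
Weld metal: R_n/Ω = (1/2.0) × 0.6 × 490 × 5.656 × 740 × 10⁻³ = 615.3 kN.
Base metal (shear rupture): R_n/Ω = (1/2.0) × 0.6 × 410 × 10 × 740 × 10⁻³ = 910.2 kN.
Governing: weld metal.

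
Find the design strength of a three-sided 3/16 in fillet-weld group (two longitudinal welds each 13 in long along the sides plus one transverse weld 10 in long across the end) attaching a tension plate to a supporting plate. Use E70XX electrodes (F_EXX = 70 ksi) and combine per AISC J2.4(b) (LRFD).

t_e = 0.707 × 0.1875 = 0.1326 in.
R_nwl = 0.6 × 70 × 0.1326 × 26 = 144.8 kips (longitudinal, 2 welds).
R_nwt = 0.6 × 70 × 0.1326 × 10 = 55.68 kips (transverse, base value).
(i) R_nwl + R_nwt = 200.4 kips; (ii) 0.85 R_nwl + 1.5 R_nwt = 206.6 kips.
R_n = max = 206.6 kips [governs: (ii)]; φR_n = 154.9 kips.

φR_n ≈ 155 kips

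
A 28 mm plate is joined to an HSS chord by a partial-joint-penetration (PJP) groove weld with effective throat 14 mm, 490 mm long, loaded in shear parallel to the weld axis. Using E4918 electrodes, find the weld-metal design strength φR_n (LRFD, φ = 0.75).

E49XX → F_EXX = 490 MPa.
Effective throat (given) t_e = 14 mm.
A_we = 14 × 490 = 6860 mm².
F_nw = 0.6 F_EXX = 294 MPa.
φR_n = 0.75 × 294 × 6860 × 10⁻³ = 1513 kN.

φR_n ≈ 1510 kN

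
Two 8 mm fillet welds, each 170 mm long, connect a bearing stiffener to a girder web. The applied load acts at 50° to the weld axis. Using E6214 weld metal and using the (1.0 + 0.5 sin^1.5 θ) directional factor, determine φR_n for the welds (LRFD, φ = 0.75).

φR_n ≈ 716 kN

E62XX → F_EXX = 620 MPa.
t_e = 0.707 × 8 = 5.656 mm; A_we = 5.656 × 340 = 1923 mm².
Directional factor: 1.0 + 0.5 sin^1.5(50°) = 1.335.
F_nw = 0.6 × 620 × 1.335 = 496.7 MPa.
φR_n = 0.75 × 496.7 × 1923 × 10⁻³ = 716.4 kN.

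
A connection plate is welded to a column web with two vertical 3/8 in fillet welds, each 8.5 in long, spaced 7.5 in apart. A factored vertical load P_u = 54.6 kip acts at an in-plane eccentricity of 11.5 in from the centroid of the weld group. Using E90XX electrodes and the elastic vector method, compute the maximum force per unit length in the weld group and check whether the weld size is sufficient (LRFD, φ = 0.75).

E90XX → F_EXX = 90 ksi.
Total weld length L_w = 17 in. Treat welds as unit-width lines.
Polar moment about centroid: J = 2[d³/12 + d(b/2)²] = 2[8.5³/12 + 8.5×3.75²] = 341.4 in³.
Direct shear f_v = P/L_w = 54.6 / 17 = 3.212 kip/in (vertical).
Torsion M = P·e = 54.6 × 11.5 = 627.9 kip·in.
Critical point at (x, y) = (3.75, 4.25) from centroid. f_tx = M·y/J = 7.816 kip/in; f_ty = M·x/J = 6.897 kip/in.
Resultant f_max = √[f_tx² + (f_v + f_ty)²] = √[7.816² + (3.212 + 6.897)²] = 12.78 kip/in.
Capacity per unit length: φr_n = 0.75 × 0.6 × 90 × (0.707 × 0.375) = 10.74 kip/in.
12.78 > 10.74 → NOT adequate.

f_max ≈ 12.8 kip/in; NOT adequate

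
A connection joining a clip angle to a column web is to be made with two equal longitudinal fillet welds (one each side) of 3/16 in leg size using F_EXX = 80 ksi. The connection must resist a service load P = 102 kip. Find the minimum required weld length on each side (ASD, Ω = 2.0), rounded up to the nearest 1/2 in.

L = 16.5 in on each side

Throat t_e = 0.707 × 0.1875 = 0.1326 in.
r_n/Ω = (0.6 × 80 × 0.1326) / 2.0 = 3.181 kip/in.
L_req = P / (r_n/Ω) = 102 / 3.181 = 32.06 in total.
Per side: 32.06 / 2 = 16.03 in.
Round up → use L = 16.5 in on each side.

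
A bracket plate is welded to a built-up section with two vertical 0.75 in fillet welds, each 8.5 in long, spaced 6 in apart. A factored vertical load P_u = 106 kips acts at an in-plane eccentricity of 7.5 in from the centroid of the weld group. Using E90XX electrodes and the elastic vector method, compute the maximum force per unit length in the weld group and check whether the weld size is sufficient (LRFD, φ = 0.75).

f_max ≈ 20.4 kip/in; adequate

E90XX → F_EXX = 90 ksi.
Total weld length L_w = 17 in. Treat welds as unit-width lines.
Polar moment about centroid: J = 2[d³/12 + d(b/2)²] = 2[8.5³/12 + 8.5×3²] = 255.4 in³.
Direct shear f_v = P/L_w = 106 / 17 = 6.235 kip/in (vertical).
Torsion M = P·e = 106 × 7.5 = 795 kip·in.
Critical point at (x, y) = (3, 4.25) from centroid. f_tx = M·y/J = 13.23 kip/in; f_ty = M·x/J = 9.34 kip/in.
Resultant f_max = √[f_tx² + (f_v + f_ty)²] = √[13.23² + (6.235 + 9.34)²] = 20.44 kip/in.
Capacity per unit length: φr_n = 0.75 × 0.6 × 90 × (0.707 × 0.75) = 21.48 kip/in.
20.44 ≤ 21.48 → adequate.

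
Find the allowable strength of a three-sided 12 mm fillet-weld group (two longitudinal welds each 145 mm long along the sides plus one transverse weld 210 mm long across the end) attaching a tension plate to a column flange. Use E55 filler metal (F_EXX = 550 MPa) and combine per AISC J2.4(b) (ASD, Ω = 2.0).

R_n/Ω ≈ 786 kN

t_e = 0.707 × 12 = 8.484 mm.
R_nwl = 0.6 × 550 × 8.484 × 290 × 10⁻³ = 811.9 kN (longitudinal, 2 welds).
R_nwt = 0.6 × 550 × 8.484 × 210 × 10⁻³ = 587.9 kN (transverse, base value).
(i) R_nwl + R_nwt = 1400 kN; (ii) 0.85 R_nwl + 1.5 R_nwt = 1572 kN.
R_n = max = 1572 kN [governs: (ii)]; R_n/Ω = 786 kN.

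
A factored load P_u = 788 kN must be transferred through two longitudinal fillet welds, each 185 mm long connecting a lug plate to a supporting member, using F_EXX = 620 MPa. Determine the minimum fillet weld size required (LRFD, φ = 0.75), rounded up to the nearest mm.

w = 11 mm

Total weld length L = 370 mm.
Required throat t_e = P_u / (φ × 0.6 F_EXX × L) = 788 / (0.75 × 0.6 × 620 × 370 × 10⁻³) = 7.633 mm.
Required leg w = t_e / 0.707 = 10.8 mm → use 11 mm.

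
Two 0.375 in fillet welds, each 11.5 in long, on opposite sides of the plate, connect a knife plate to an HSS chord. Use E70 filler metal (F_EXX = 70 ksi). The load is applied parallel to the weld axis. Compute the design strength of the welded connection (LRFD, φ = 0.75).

Effective throat t_e = 0.707 × 0.375 = 0.2651 in.
Total length L = 23 in; A_we = 0.2651 × 23 = 6.098 in².
F_nw = 0.6 F_EXX = 0.6 × 70 = 42 ksi.
φR_n = 0.75 × 42 × 6.098 = 192.1 kip.

φR_n ≈ 192 kip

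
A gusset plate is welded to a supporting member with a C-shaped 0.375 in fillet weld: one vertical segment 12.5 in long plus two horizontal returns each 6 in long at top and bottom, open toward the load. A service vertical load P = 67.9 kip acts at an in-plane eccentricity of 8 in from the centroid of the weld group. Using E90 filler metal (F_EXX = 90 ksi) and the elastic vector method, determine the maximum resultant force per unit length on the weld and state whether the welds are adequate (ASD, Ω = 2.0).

Total weld length L_w = 24.5 in. Treat welds as unit-width lines.
Centroid: x̄ = 2×6×3 / 24.5 = 1.469 in from the vertical weld.
Polar moment about centroid: J = I_x + I_y = [12.5³/12 + 2×6×6.25²] + [12.5×1.469² + 2(6³/12 + 6×1.531²)] = 722.6 in³.
Direct shear f_v = P/L_w = 67.9 / 24.5 = 2.771 kip/in (vertical).
Torsion M = P·e = 67.9 × 8 = 543.2 kip·in.
Critical point at (x, y) = (4.531, 6.25) from centroid. f_tx = M·y/J = 4.698 kip/in; f_ty = M·x/J = 3.406 kip/in.
Resultant f_max = √[f_tx² + (f_v + f_ty)²] = √[4.698² + (2.771 + 3.406)²] = 7.761 kip/in.
Capacity per unit length: r_n/Ω = (1/2.0) × 0.6 × 90 × (0.707 × 0.375) = 7.158 kip/in.
7.761 > 7.158 → NOT adequate.

f_max ≈ 7.76 kip/in; NOT adequate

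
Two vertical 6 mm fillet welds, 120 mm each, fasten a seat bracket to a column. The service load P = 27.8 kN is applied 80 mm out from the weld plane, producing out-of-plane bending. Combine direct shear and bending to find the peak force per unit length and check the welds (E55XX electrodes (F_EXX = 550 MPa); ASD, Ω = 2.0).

L_w = 2 × 120 = 240 mm; section modulus (unit throat) S = 2 × L²/6 = 4800 mm².
Direct shear f_v = P/L_w = 27.8×10³/240 = 115.8 N/mm.
Moment M = P × e = 27.8×10³ × 80 = 2224000 N·mm; bending f_b = M/S = 463.3 N/mm.
f_max = √(f_v² + f_b²) = √(115.8² + 463.3²) = 477.6 N/mm.
r_n/Ω = (1/2.0) × 0.6 × 550 × (0.707 × 6) = 699.9 N/mm → adequate.

f_max ≈ 478 N/mm; adequate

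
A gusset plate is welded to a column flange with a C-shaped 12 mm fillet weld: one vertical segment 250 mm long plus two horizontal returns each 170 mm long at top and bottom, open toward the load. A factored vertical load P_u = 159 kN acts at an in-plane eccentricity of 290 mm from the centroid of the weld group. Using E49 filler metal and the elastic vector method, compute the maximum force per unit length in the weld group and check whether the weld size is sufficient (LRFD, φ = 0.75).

f_max ≈ 1150 N/mm; adequate

E49XX → F_EXX = 490 MPa.
Total weld length L_w = 590 mm. Treat welds as unit-width lines.
Centroid: x̄ = 2×170×85 / 590 = 48.98 mm from the vertical weld.
Polar moment about centroid: J = I_x + I_y = [250³/12 + 2×170×125²] + [250×48.98² + 2(170³/12 + 170×36.02²)] = 8474000 mm³.
Direct shear f_v = P/L_w = 159×10³ / 590 = 269.5 N/mm (vertical).
Torsion M = P·e = 159×10³ × 290 = 46110000 N·mm.
Critical point at (x, y) = (121, 125) from centroid. f_tx = M·y/J = 680.1 N/mm; f_ty = M·x/J = 658.5 N/mm.
Resultant f_max = √[f_tx² + (f_v + f_ty)²] = √[680.1² + (269.5 + 658.5)²] = 1151 N/mm.
Capacity per unit length: φr_n = 0.75 × 0.6 × 490 × (0.707 × 12) = 1871 N/mm.
1151 ≤ 1871 → adequate.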